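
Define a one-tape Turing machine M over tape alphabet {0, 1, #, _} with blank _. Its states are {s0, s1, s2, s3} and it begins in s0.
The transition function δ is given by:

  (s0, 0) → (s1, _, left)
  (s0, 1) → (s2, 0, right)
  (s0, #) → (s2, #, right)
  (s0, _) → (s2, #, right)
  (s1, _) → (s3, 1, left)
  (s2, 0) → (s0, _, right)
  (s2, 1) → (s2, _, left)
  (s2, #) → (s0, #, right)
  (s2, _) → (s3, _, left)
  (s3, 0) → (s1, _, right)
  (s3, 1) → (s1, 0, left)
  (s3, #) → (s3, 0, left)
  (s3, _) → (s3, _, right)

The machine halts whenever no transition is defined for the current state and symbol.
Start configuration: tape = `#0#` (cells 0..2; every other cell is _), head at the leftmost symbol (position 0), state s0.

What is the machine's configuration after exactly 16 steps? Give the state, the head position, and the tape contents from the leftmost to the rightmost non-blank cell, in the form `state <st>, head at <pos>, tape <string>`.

state s3, head at 0, tape 0100

state=s0 head=0 tape=_[#]0#_   (s0,#)→(s2,#,right)
state=s2 head=1 tape=_#[0]#_   (s2,0)→(s0,_,right)
state=s0 head=2 tape=_#_[#]_   (s0,#)→(s2,#,right)
state=s2 head=3 tape=_#_#[_]   (s2,_)→(s3,_,left)
state=s3 head=2 tape=_#_[#]_   (s3,#)→(s3,0,left)
state=s3 head=1 tape=_#[_]0_   (s3,_)→(s3,_,right)
state=s3 head=2 tape=_#_[0]_   (s3,0)→(s1,_,right)
state=s1 head=3 tape=_#__[_]   (s1,_)→(s3,1,left)
state=s3 head=2 tape=_#_[_]1   (s3,_)→(s3,_,right)
state=s3 head=3 tape=_#__[1]   (s3,1)→(s1,0,left)
state=s1 head=2 tape=_#_[_]0   (s1,_)→(s3,1,left)
state=s3 head=1 tape=_#[_]10   (s3,_)→(s3,_,right)
state=s3 head=2 tape=_#_[1]0   (s3,1)→(s1,0,left)
state=s1 head=1 tape=_#[_]00   (s1,_)→(s3,1,left)
state=s3 head=0 tape=_[#]100   (s3,#)→(s3,0,left)
state=s3 head=-1 tape=[_]0100   (s3,_)→(s3,_,right)
state=s3 head=0 tape=_[0]100
After 16 steps: state s3, head at 0, tape 0100.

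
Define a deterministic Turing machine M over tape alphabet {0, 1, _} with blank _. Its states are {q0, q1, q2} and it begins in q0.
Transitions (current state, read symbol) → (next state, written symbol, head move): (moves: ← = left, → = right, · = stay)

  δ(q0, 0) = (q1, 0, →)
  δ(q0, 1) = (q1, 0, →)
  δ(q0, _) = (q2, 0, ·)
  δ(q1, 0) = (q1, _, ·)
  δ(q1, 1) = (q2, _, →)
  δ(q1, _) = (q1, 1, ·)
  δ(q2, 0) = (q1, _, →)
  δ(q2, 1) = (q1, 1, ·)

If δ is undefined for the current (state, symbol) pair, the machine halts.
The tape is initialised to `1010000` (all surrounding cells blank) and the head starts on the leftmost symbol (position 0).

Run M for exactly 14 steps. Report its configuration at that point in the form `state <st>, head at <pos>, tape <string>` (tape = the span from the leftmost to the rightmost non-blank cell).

state q2, head at 7, tape 0

state=q0 head=0 tape=[1]010000_   (q0,1)→(q1,0,→)
state=q1 head=1 tape=0[0]10000_   (q1,0)→(q1,_,·)
state=q1 head=1 tape=0[_]10000_   (q1,_)→(q1,1,·)
state=q1 head=1 tape=0[1]10000_   (q1,1)→(q2,_,→)
state=q2 head=2 tape=0_[1]0000_   (q2,1)→(q1,1,·)
state=q1 head=2 tape=0_[1]0000_   (q1,1)→(q2,_,→)
state=q2 head=3 tape=0__[0]000_   (q2,0)→(q1,_,→)
state=q1 head=4 tape=0___[0]00_   (q1,0)→(q1,_,·)
state=q1 head=4 tape=0___[_]00_   (q1,_)→(q1,1,·)
state=q1 head=4 tape=0___[1]00_   (q1,1)→(q2,_,→)
state=q2 head=5 tape=0____[0]0_   (q2,0)→(q1,_,→)
state=q1 head=6 tape=0_____[0]_   (q1,0)→(q1,_,·)
state=q1 head=6 tape=0_____[_]_   (q1,_)→(q1,1,·)
state=q1 head=6 tape=0_____[1]_   (q1,1)→(q2,_,→)
state=q2 head=7 tape=0______[_]
After 14 steps: state q2, head at 7, tape 0.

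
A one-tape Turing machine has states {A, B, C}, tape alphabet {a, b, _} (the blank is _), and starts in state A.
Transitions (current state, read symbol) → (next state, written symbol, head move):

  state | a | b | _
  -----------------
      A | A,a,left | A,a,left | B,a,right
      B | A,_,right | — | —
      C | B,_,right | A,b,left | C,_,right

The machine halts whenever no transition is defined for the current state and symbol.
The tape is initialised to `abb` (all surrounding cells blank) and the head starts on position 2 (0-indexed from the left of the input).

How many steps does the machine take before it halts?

A | _ab[b]__   read b → write a, move left, go to A
A | _a[b]a__   read b → write a, move left, go to A
A | _[a]aa__   read a → write a, move left, go to A
A | [_]aaa__   read _ → write a, move right, go to B
B | a[a]aa__   read a → write _, move right, go to A
A | a_[a]a__   read a → write a, move left, go to A
A | a[_]aa__   read _ → write a, move right, go to B
B | aa[a]a__   read a → write _, move right, go to A
A | aa_[a]__   read a → write a, move left, go to A
A | aa[_]a__   read _ → write a, move right, go to B
B | aaa[a]__   read a → write _, move right, go to A
A | aaa_[_]_   read _ → write a, move right, go to B
B | aaa_a[_]
M halts after 12 transitions.

12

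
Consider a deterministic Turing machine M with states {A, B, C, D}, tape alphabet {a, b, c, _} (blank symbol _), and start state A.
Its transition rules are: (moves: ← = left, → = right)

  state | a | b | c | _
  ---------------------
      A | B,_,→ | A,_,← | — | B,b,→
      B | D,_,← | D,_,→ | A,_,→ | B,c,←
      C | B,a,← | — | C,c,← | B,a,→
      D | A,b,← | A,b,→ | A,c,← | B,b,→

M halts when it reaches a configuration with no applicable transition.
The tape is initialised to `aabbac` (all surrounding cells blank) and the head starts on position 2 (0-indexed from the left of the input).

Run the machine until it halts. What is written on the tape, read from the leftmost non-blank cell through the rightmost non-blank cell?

b_ccbac

state=A head=2 tape=_aa[b]bac   (A,b)→(A,_,←)
state=A head=1 tape=_a[a]_bac   (A,a)→(B,_,→)
state=B head=2 tape=_a_[_]bac   (B,_)→(B,c,←)
state=B head=1 tape=_a[_]cbac   (B,_)→(B,c,←)
state=B head=0 tape=_[a]ccbac   (B,a)→(D,_,←)
state=D head=-1 tape=[_]_ccbac   (D,_)→(B,b,→)
state=B head=0 tape=b[_]ccbac   (B,_)→(B,c,←)
state=B head=-1 tape=[b]cccbac   (B,b)→(D,_,→)
state=D head=0 tape=_[c]ccbac   (D,c)→(A,c,←)
state=A head=-1 tape=[_]cccbac   (A,_)→(B,b,→)
state=B head=0 tape=b[c]ccbac   (B,c)→(A,_,→)
state=A head=1 tape=b_[c]cbac
The non-blank tape span at halt is b_ccbac.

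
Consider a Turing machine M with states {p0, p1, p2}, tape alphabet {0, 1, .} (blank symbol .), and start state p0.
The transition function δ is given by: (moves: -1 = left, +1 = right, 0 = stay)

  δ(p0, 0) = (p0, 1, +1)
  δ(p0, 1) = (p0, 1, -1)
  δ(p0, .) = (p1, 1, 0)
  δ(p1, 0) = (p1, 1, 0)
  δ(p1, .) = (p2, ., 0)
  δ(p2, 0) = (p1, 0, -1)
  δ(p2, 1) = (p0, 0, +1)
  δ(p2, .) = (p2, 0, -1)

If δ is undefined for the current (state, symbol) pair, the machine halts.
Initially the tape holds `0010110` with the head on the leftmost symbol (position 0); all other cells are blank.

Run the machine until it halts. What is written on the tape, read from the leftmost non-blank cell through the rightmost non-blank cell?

11110110

state=p0 head=0 tape=.[0]010110   (p0,0)→(p0,1,+1)
state=p0 head=1 tape=.1[0]10110   (p0,0)→(p0,1,+1)
state=p0 head=2 tape=.11[1]0110   (p0,1)→(p0,1,-1)
state=p0 head=1 tape=.1[1]10110   (p0,1)→(p0,1,-1)
state=p0 head=0 tape=.[1]110110   (p0,1)→(p0,1,-1)
state=p0 head=-1 tape=[.]1110110   (p0,.)→(p1,1,0)
state=p1 head=-1 tape=[1]1110110
The non-blank tape span at halt is 11110110.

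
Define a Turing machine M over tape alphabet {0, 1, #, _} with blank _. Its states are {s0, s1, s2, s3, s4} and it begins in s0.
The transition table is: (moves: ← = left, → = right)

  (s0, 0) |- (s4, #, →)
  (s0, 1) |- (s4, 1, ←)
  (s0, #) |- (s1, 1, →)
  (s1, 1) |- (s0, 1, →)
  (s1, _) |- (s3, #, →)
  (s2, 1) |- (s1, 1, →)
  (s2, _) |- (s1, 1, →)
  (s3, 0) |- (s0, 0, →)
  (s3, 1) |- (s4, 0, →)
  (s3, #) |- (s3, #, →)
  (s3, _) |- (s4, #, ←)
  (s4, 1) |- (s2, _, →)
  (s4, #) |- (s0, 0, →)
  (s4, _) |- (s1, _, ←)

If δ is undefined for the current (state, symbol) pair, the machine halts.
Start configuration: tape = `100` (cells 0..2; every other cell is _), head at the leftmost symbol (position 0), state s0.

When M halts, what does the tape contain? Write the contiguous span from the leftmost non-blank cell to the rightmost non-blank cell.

011#0

s0 | __[1]00   read 1 → write 1, move ←, go to s4
s4 | _[_]100   read _ → write _, move ←, go to s1
s1 | [_]_100   read _ → write #, move →, go to s3
s3 | #[_]100   read _ → write #, move ←, go to s4
s4 | [#]#100   read # → write 0, move →, go to s0
s0 | 0[#]100   read # → write 1, move →, go to s1
s1 | 01[1]00   read 1 → write 1, move →, go to s0
s0 | 011[0]0   read 0 → write #, move →, go to s4
s4 | 011#[0]
The non-blank tape span at halt is 011#0.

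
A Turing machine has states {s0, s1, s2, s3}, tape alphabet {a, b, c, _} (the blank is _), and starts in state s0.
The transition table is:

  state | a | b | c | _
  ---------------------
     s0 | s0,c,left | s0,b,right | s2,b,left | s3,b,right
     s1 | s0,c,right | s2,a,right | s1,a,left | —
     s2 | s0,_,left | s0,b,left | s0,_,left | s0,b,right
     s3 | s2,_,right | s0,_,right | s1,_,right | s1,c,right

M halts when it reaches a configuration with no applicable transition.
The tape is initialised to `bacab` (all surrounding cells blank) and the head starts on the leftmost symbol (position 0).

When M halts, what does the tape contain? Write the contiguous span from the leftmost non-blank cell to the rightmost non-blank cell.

s0 | _[b]acab___   read b → write b, move right, go to s0
s0 | _b[a]cab___   read a → write c, move left, go to s0
s0 | _[b]ccab___   read b → write b, move right, go to s0
s0 | _b[c]cab___   read c → write b, move left, go to s2
s2 | _[b]bcab___   read b → write b, move left, go to s0
s0 | [_]bbcab___   read _ → write b, move right, go to s3
s3 | b[b]bcab___   read b → write _, move right, go to s0
s0 | b_[b]cab___   read b → write b, move right, go to s0
s0 | b_b[c]ab___   read c → write b, move left, go to s2
s2 | b_[b]bab___   read b → write b, move left, go to s0
s0 | b[_]bbab___   read _ → write b, move right, go to s3
s3 | bb[b]bab___   read b → write _, move right, go to s0
s0 | bb_[b]ab___   read b → write b, move right, go to s0
s0 | bb_b[a]b___   read a → write c, move left, go to s0
s0 | bb_[b]cb___   read b → write b, move right, go to s0
s0 | bb_b[c]b___   read c → write b, move left, go to s2
s2 | bb_[b]bb___   read b → write b, move left, go to s0
s0 | bb[_]bbb___   read _ → write b, move right, go to s3
s3 | bbb[b]bb___   read b → write _, move right, go to s0
s0 | bbb_[b]b___   read b → write b, move right, go to s0
s0 | bbb_b[b]___   read b → write b, move right, go to s0
s0 | bbb_bb[_]__   read _ → write b, move right, go to s3
s3 | bbb_bbb[_]_   read _ → write c, move right, go to s1
s1 | bbb_bbbc[_]
The non-blank tape span at halt is bbb_bbbc.

bbb_bbbc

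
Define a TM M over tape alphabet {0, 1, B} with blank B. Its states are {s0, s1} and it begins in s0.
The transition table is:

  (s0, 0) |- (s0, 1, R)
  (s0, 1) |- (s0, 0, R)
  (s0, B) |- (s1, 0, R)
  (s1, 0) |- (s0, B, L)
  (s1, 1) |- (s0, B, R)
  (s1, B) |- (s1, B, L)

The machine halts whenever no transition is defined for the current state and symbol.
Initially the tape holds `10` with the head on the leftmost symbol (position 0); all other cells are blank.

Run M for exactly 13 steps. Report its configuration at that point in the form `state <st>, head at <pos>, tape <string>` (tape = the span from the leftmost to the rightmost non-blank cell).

state=s0 head=0 tape=[1]0BB   (s0,1)→(s0,0,R)
state=s0 head=1 tape=0[0]BB   (s0,0)→(s0,1,R)
state=s0 head=2 tape=01[B]B   (s0,B)→(s1,0,R)
state=s1 head=3 tape=010[B]   (s1,B)→(s1,B,L)
state=s1 head=2 tape=01[0]B   (s1,0)→(s0,B,L)
state=s0 head=1 tape=0[1]BB   (s0,1)→(s0,0,R)
state=s0 head=2 tape=00[B]B   (s0,B)→(s1,0,R)
state=s1 head=3 tape=000[B]   (s1,B)→(s1,B,L)
state=s1 head=2 tape=00[0]B   (s1,0)→(s0,B,L)
state=s0 head=1 tape=0[0]BB   (s0,0)→(s0,1,R)
state=s0 head=2 tape=01[B]B   (s0,B)→(s1,0,R)
state=s1 head=3 tape=010[B]   (s1,B)→(s1,B,L)
state=s1 head=2 tape=01[0]B   (s1,0)→(s0,B,L)
state=s0 head=1 tape=0[1]BB
After 13 steps: state s0, head at 1, tape 01.

state s0, head at 1, tape 01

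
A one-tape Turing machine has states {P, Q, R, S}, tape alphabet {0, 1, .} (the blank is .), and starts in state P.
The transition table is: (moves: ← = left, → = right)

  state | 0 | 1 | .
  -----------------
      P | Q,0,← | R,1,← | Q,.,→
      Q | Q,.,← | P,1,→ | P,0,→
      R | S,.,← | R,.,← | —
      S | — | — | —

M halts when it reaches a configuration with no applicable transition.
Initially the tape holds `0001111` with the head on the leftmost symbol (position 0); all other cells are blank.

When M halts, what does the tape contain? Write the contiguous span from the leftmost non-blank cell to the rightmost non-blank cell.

0000..111

state=P head=0 tape=..[0]001111   (P,0)→(Q,0,←)
state=Q head=-1 tape=.[.]0001111   (Q,.)→(P,0,→)
state=P head=0 tape=.0[0]001111   (P,0)→(Q,0,←)
state=Q head=-1 tape=.[0]0001111   (Q,0)→(Q,.,←)
state=Q head=-2 tape=[.].0001111   (Q,.)→(P,0,→)
state=P head=-1 tape=0[.]0001111   (P,.)→(Q,.,→)
state=Q head=0 tape=0.[0]001111   (Q,0)→(Q,.,←)
state=Q head=-1 tape=0[.].001111   (Q,.)→(P,0,→)
state=P head=0 tape=00[.]001111   (P,.)→(Q,.,→)
state=Q head=1 tape=00.[0]01111   (Q,0)→(Q,.,←)
state=Q head=0 tape=00[.].01111   (Q,.)→(P,0,→)
state=P head=1 tape=000[.]01111   (P,.)→(Q,.,→)
state=Q head=2 tape=000.[0]1111   (Q,0)→(Q,.,←)
state=Q head=1 tape=000[.].1111   (Q,.)→(P,0,→)
state=P head=2 tape=0000[.]1111   (P,.)→(Q,.,→)
state=Q head=3 tape=0000.[1]111   (Q,1)→(P,1,→)
state=P head=4 tape=0000.1[1]11   (P,1)→(R,1,←)
state=R head=3 tape=0000.[1]111   (R,1)→(R,.,←)
state=R head=2 tape=0000[.].111
The non-blank tape span at halt is 0000..111.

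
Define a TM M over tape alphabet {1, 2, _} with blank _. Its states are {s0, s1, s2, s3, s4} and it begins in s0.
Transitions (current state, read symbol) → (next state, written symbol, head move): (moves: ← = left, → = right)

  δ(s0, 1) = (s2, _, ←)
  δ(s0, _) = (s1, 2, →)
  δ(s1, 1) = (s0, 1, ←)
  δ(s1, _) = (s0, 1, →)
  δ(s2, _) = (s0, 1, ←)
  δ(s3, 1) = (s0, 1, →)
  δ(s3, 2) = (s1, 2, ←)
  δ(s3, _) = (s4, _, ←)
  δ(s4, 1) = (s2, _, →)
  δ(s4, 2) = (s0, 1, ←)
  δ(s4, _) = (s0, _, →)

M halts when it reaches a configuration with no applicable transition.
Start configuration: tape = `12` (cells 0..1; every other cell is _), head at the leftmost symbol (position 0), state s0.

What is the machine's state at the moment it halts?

s0

s0 | __[1]2   read 1 → write _, move ←, go to s2
s2 | _[_]_2   read _ → write 1, move ←, go to s0
s0 | [_]1_2   read _ → write 2, move →, go to s1
s1 | 2[1]_2   read 1 → write 1, move ←, go to s0
s0 | [2]1_2
No transition is defined for (s0, 2); M halts in state s0.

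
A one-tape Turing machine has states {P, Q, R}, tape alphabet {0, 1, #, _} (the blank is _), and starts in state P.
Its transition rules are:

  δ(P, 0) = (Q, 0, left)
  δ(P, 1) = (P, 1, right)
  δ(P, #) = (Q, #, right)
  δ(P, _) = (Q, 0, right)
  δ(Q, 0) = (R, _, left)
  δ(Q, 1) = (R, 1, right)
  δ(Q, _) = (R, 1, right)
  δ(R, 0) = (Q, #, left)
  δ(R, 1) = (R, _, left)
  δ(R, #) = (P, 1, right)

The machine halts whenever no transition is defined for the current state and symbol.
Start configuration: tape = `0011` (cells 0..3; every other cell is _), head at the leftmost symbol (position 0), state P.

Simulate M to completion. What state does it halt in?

P | _[0]011___   read 0 → write 0, move left, go to Q
Q | [_]0011___   read _ → write 1, move right, go to R
R | 1[0]011___   read 0 → write #, move left, go to Q
Q | [1]#011___   read 1 → write 1, move right, go to R
R | 1[#]011___   read # → write 1, move right, go to P
P | 11[0]11___   read 0 → write 0, move left, go to Q
Q | 1[1]011___   read 1 → write 1, move right, go to R
R | 11[0]11___   read 0 → write #, move left, go to Q
Q | 1[1]#11___   read 1 → write 1, move right, go to R
R | 11[#]11___   read # → write 1, move right, go to P
P | 111[1]1___   read 1 → write 1, move right, go to P
P | 1111[1]___   read 1 → write 1, move right, go to P
P | 11111[_]__   read _ → write 0, move right, go to Q
Q | 111110[_]_   read _ → write 1, move right, go to R
R | 1111101[_]
No transition is defined for (R, _); M halts in state R.

R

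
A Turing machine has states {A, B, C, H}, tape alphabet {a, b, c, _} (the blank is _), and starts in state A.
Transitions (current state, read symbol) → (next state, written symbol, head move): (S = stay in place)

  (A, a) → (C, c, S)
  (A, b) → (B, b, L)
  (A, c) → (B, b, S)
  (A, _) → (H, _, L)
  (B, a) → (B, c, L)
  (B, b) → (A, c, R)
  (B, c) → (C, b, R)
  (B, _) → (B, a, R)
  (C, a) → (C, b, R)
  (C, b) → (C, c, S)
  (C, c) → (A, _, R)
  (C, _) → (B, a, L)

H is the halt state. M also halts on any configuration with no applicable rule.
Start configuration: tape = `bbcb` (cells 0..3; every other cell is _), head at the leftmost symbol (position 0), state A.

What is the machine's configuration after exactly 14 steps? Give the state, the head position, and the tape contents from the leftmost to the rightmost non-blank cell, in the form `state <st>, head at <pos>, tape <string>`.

state H, head at 3, tape ab_b

state=A head=0 tape=_[b]bcb_   (A,b)→(B,b,L)
state=B head=-1 tape=[_]bbcb_   (B,_)→(B,a,R)
state=B head=0 tape=a[b]bcb_   (B,b)→(A,c,R)
state=A head=1 tape=ac[b]cb_   (A,b)→(B,b,L)
state=B head=0 tape=a[c]bcb_   (B,c)→(C,b,R)
state=C head=1 tape=ab[b]cb_   (C,b)→(C,c,S)
state=C head=1 tape=ab[c]cb_   (C,c)→(A,_,R)
state=A head=2 tape=ab_[c]b_   (A,c)→(B,b,S)
state=B head=2 tape=ab_[b]b_   (B,b)→(A,c,R)
state=A head=3 tape=ab_c[b]_   (A,b)→(B,b,L)
state=B head=2 tape=ab_[c]b_   (B,c)→(C,b,R)
state=C head=3 tape=ab_b[b]_   (C,b)→(C,c,S)
state=C head=3 tape=ab_b[c]_   (C,c)→(A,_,R)
state=A head=4 tape=ab_b_[_]   (A,_)→(H,_,L)
state=H head=3 tape=ab_b[_]_
After 14 steps: state H, head at 3, tape ab_b.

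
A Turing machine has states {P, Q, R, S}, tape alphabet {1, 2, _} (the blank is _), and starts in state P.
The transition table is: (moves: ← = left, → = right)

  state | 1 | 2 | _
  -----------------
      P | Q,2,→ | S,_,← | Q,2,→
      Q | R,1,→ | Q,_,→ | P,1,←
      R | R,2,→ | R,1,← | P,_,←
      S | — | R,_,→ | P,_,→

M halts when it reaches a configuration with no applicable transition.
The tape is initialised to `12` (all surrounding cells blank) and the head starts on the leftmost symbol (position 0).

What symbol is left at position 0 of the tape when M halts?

2

state=P head=0 tape=_[1]2___   (P,1)→(Q,2,→)
state=Q head=1 tape=_2[2]___   (Q,2)→(Q,_,→)
state=Q head=2 tape=_2_[_]__   (Q,_)→(P,1,←)
state=P head=1 tape=_2[_]1__   (P,_)→(Q,2,→)
state=Q head=2 tape=_22[1]__   (Q,1)→(R,1,→)
state=R head=3 tape=_221[_]_   (R,_)→(P,_,←)
state=P head=2 tape=_22[1]__   (P,1)→(Q,2,→)
state=Q head=3 tape=_222[_]_   (Q,_)→(P,1,←)
state=P head=2 tape=_22[2]1_   (P,2)→(S,_,←)
state=S head=1 tape=_2[2]_1_   (S,2)→(R,_,→)
state=R head=2 tape=_2_[_]1_   (R,_)→(P,_,←)
state=P head=1 tape=_2[_]_1_   (P,_)→(Q,2,→)
state=Q head=2 tape=_22[_]1_   (Q,_)→(P,1,←)
state=P head=1 tape=_2[2]11_   (P,2)→(S,_,←)
state=S head=0 tape=_[2]_11_   (S,2)→(R,_,→)
state=R head=1 tape=__[_]11_   (R,_)→(P,_,←)
state=P head=0 tape=_[_]_11_   (P,_)→(Q,2,→)
state=Q head=1 tape=_2[_]11_   (Q,_)→(P,1,←)
state=P head=0 tape=_[2]111_   (P,2)→(S,_,←)
state=S head=-1 tape=[_]_111_   (S,_)→(P,_,→)
state=P head=0 tape=_[_]111_   (P,_)→(Q,2,→)
state=Q head=1 tape=_2[1]11_   (Q,1)→(R,1,→)
state=R head=2 tape=_21[1]1_   (R,1)→(R,2,→)
state=R head=3 tape=_212[1]_   (R,1)→(R,2,→)
state=R head=4 tape=_2122[_]   (R,_)→(P,_,←)
state=P head=3 tape=_212[2]_   (P,2)→(S,_,←)
state=S head=2 tape=_21[2]__   (S,2)→(R,_,→)
state=R head=3 tape=_21_[_]_   (R,_)→(P,_,←)
state=P head=2 tape=_21[_]__   (P,_)→(Q,2,→)
state=Q head=3 tape=_212[_]_   (Q,_)→(P,1,←)
state=P head=2 tape=_21[2]1_   (P,2)→(S,_,←)
state=S head=1 tape=_2[1]_1_
Cell 0 holds 2 when M halts.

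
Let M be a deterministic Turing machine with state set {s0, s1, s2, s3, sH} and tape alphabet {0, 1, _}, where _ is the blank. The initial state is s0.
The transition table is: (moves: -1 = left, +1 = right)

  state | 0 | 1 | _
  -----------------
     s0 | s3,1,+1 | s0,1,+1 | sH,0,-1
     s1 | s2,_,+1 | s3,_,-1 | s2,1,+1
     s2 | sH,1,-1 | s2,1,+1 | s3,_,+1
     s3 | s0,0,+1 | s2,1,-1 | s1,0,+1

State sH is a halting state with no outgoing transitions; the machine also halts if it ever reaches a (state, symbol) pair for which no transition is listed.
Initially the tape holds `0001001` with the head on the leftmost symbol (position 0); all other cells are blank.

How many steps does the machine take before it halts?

7

state=s0 head=0 tape=[0]001001   (s0,0)→(s3,1,+1)
state=s3 head=1 tape=1[0]01001   (s3,0)→(s0,0,+1)
state=s0 head=2 tape=10[0]1001   (s0,0)→(s3,1,+1)
state=s3 head=3 tape=101[1]001   (s3,1)→(s2,1,-1)
state=s2 head=2 tape=10[1]1001   (s2,1)→(s2,1,+1)
state=s2 head=3 tape=101[1]001   (s2,1)→(s2,1,+1)
state=s2 head=4 tape=1011[0]01   (s2,0)→(sH,1,-1)
state=sH head=3 tape=101[1]101
M halts after 7 transitions.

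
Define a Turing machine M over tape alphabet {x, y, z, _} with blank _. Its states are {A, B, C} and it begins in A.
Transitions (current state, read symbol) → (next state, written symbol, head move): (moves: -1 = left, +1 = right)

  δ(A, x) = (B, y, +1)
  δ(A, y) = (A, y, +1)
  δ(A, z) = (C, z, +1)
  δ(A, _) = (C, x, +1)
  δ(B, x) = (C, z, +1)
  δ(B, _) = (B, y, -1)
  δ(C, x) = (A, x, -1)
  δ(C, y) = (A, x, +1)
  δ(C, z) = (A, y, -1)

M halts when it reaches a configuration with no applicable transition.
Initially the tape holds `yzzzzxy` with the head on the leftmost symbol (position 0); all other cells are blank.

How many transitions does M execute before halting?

10

A | [y]zzzzxy   read y → write y, move +1, go to A
A | y[z]zzzxy   read z → write z, move +1, go to C
C | yz[z]zzxy   read z → write y, move -1, go to A
A | y[z]yzzxy   read z → write z, move +1, go to C
C | yz[y]zzxy   read y → write x, move +1, go to A
A | yzx[z]zxy   read z → write z, move +1, go to C
C | yzxz[z]xy   read z → write y, move -1, go to A
A | yzx[z]yxy   read z → write z, move +1, go to C
C | yzxz[y]xy   read y → write x, move +1, go to A
A | yzxzx[x]y   read x → write y, move +1, go to B
B | yzxzxy[y]
M halts after 10 transitions.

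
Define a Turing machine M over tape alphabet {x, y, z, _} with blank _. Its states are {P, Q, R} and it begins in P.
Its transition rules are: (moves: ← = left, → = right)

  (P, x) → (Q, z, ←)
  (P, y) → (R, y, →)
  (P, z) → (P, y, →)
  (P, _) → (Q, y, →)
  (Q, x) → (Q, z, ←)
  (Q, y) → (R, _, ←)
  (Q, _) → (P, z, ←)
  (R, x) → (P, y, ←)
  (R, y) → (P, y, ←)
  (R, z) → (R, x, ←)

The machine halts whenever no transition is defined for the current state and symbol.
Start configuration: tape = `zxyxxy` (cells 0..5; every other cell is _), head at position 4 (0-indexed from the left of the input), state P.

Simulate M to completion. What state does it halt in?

R

state=P head=4 tape=zxyx[x]y   (P,x)→(Q,z,←)
state=Q head=3 tape=zxy[x]zy   (Q,x)→(Q,z,←)
state=Q head=2 tape=zx[y]zzy   (Q,y)→(R,_,←)
state=R head=1 tape=z[x]_zzy   (R,x)→(P,y,←)
state=P head=0 tape=[z]y_zzy   (P,z)→(P,y,→)
state=P head=1 tape=y[y]_zzy   (P,y)→(R,y,→)
state=R head=2 tape=yy[_]zzy
No transition is defined for (R, _); M halts in state R.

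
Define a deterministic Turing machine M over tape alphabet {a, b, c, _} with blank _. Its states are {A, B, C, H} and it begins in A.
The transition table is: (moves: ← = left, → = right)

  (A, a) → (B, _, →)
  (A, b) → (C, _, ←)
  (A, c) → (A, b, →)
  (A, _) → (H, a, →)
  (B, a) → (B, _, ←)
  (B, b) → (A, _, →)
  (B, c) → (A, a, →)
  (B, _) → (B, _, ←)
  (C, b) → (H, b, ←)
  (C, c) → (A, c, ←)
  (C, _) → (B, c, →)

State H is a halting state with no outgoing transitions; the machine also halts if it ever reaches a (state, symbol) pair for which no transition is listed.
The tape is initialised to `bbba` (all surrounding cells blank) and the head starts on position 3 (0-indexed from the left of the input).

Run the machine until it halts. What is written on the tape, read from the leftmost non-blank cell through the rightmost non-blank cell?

bb_a

A | bbb[a]_   read a → write _, move →, go to B
B | bbb_[_]   read _ → write _, move ←, go to B
B | bbb[_]_   read _ → write _, move ←, go to B
B | bb[b]__   read b → write _, move →, go to A
A | bb_[_]_   read _ → write a, move →, go to H
H | bb_a[_]
The non-blank tape span at halt is bb_a.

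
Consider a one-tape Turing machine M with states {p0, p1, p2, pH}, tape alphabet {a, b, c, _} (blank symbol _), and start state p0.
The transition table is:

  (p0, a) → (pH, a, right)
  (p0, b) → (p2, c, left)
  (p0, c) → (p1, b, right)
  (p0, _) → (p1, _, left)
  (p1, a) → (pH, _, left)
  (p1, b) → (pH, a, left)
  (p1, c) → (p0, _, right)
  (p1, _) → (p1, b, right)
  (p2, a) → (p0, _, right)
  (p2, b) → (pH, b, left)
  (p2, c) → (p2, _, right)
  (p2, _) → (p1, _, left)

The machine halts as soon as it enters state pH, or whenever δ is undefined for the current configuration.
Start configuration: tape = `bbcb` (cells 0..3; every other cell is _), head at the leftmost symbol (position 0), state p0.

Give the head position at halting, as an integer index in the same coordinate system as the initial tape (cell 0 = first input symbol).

state=p0 head=0 tape=__[b]bcb   (p0,b)→(p2,c,left)
state=p2 head=-1 tape=_[_]cbcb   (p2,_)→(p1,_,left)
state=p1 head=-2 tape=[_]_cbcb   (p1,_)→(p1,b,right)
state=p1 head=-1 tape=b[_]cbcb   (p1,_)→(p1,b,right)
state=p1 head=0 tape=bb[c]bcb   (p1,c)→(p0,_,right)
state=p0 head=1 tape=bb_[b]cb   (p0,b)→(p2,c,left)
state=p2 head=0 tape=bb[_]ccb   (p2,_)→(p1,_,left)
state=p1 head=-1 tape=b[b]_ccb   (p1,b)→(pH,a,left)
state=pH head=-2 tape=[b]a_ccb
At halt the head is at cell -2.

-2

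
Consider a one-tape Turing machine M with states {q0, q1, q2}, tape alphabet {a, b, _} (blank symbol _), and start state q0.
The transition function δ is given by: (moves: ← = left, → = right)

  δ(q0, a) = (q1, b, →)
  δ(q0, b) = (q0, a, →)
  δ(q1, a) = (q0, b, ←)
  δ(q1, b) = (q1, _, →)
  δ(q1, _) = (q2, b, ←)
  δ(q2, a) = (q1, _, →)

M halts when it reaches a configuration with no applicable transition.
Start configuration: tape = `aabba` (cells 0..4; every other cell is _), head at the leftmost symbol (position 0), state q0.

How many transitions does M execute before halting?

q0 | [a]abba_   read a → write b, move →, go to q1
q1 | b[a]bba_   read a → write b, move ←, go to q0
q0 | [b]bbba_   read b → write a, move →, go to q0
q0 | a[b]bba_   read b → write a, move →, go to q0
q0 | aa[b]ba_   read b → write a, move →, go to q0
q0 | aaa[b]a_   read b → write a, move →, go to q0
q0 | aaaa[a]_   read a → write b, move →, go to q1
q1 | aaaab[_]   read _ → write b, move ←, go to q2
q2 | aaaa[b]b
M halts after 8 transitions.

8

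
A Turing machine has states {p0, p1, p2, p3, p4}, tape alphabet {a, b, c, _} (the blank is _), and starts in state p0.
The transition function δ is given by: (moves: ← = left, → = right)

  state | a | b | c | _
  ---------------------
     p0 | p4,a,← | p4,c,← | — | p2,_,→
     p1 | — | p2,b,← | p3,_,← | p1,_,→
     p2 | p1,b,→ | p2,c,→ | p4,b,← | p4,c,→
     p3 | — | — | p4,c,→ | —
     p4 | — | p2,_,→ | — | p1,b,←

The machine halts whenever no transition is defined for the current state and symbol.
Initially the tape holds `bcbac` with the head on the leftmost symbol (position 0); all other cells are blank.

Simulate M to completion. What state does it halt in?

p3

state=p0 head=0 tape=___[b]cbac   (p0,b)→(p4,c,←)
state=p4 head=-1 tape=__[_]ccbac   (p4,_)→(p1,b,←)
state=p1 head=-2 tape=_[_]bccbac   (p1,_)→(p1,_,→)
state=p1 head=-1 tape=__[b]ccbac   (p1,b)→(p2,b,←)
state=p2 head=-2 tape=_[_]bccbac   (p2,_)→(p4,c,→)
state=p4 head=-1 tape=_c[b]ccbac   (p4,b)→(p2,_,→)
state=p2 head=0 tape=_c_[c]cbac   (p2,c)→(p4,b,←)
state=p4 head=-1 tape=_c[_]bcbac   (p4,_)→(p1,b,←)
state=p1 head=-2 tape=_[c]bbcbac   (p1,c)→(p3,_,←)
state=p3 head=-3 tape=[_]_bbcbac
No transition is defined for (p3, _); M halts in state p3.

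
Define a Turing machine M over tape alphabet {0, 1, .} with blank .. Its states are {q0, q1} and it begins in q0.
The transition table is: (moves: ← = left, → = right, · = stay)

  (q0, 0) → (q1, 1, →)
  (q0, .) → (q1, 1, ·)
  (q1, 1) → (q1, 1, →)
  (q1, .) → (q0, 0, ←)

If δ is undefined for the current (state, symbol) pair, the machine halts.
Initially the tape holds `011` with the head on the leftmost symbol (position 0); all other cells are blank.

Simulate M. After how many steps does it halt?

4

q0 | [0]11.   read 0 → write 1, move →, go to q1
q1 | 1[1]1.   read 1 → write 1, move →, go to q1
q1 | 11[1].   read 1 → write 1, move →, go to q1
q1 | 111[.]   read . → write 0, move ←, go to q0
q0 | 11[1]0
M halts after 4 transitions.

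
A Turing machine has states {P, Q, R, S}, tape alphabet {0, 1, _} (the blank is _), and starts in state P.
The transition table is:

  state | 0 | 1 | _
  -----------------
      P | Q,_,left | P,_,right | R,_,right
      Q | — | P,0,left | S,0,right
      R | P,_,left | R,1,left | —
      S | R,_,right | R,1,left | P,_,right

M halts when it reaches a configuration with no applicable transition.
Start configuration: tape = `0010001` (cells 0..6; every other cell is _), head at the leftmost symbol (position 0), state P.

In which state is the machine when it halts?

R

P | _[0]010001__   read 0 → write _, move left, go to Q
Q | [_]_010001__   read _ → write 0, move right, go to S
S | 0[_]010001__   read _ → write _, move right, go to P
P | 0_[0]10001__   read 0 → write _, move left, go to Q
Q | 0[_]_10001__   read _ → write 0, move right, go to S
S | 00[_]10001__   read _ → write _, move right, go to P
P | 00_[1]0001__   read 1 → write _, move right, go to P
P | 00__[0]001__   read 0 → write _, move left, go to Q
Q | 00_[_]_001__   read _ → write 0, move right, go to S
S | 00_0[_]001__   read _ → write _, move right, go to P
P | 00_0_[0]01__   read 0 → write _, move left, go to Q
Q | 00_0[_]_01__   read _ → write 0, move right, go to S
S | 00_00[_]01__   read _ → write _, move right, go to P
P | 00_00_[0]1__   read 0 → write _, move left, go to Q
Q | 00_00[_]_1__   read _ → write 0, move right, go to S
S | 00_000[_]1__   read _ → write _, move right, go to P
P | 00_000_[1]__   read 1 → write _, move right, go to P
P | 00_000__[_]_   read _ → write _, move right, go to R
R | 00_000___[_]
No transition is defined for (R, _); M halts in state R.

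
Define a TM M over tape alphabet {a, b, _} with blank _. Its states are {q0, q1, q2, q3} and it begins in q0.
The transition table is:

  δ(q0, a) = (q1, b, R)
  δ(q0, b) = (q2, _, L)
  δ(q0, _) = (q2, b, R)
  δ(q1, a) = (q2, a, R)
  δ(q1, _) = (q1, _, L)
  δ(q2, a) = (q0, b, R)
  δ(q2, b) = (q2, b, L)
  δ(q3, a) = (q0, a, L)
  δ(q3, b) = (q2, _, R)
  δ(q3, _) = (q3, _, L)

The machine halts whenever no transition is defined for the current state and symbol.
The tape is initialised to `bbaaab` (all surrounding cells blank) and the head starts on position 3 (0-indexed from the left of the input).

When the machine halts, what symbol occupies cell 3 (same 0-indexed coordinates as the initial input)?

state=q0 head=3 tape=_bba[a]ab   (q0,a)→(q1,b,R)
state=q1 head=4 tape=_bbab[a]b   (q1,a)→(q2,a,R)
state=q2 head=5 tape=_bbaba[b]   (q2,b)→(q2,b,L)
state=q2 head=4 tape=_bbab[a]b   (q2,a)→(q0,b,R)
state=q0 head=5 tape=_bbabb[b]   (q0,b)→(q2,_,L)
state=q2 head=4 tape=_bbab[b]_   (q2,b)→(q2,b,L)
state=q2 head=3 tape=_bba[b]b_   (q2,b)→(q2,b,L)
state=q2 head=2 tape=_bb[a]bb_   (q2,a)→(q0,b,R)
state=q0 head=3 tape=_bbb[b]b_   (q0,b)→(q2,_,L)
state=q2 head=2 tape=_bb[b]_b_   (q2,b)→(q2,b,L)
state=q2 head=1 tape=_b[b]b_b_   (q2,b)→(q2,b,L)
state=q2 head=0 tape=_[b]bb_b_   (q2,b)→(q2,b,L)
state=q2 head=-1 tape=[_]bbb_b_
Cell 3 holds _ when M halts.

_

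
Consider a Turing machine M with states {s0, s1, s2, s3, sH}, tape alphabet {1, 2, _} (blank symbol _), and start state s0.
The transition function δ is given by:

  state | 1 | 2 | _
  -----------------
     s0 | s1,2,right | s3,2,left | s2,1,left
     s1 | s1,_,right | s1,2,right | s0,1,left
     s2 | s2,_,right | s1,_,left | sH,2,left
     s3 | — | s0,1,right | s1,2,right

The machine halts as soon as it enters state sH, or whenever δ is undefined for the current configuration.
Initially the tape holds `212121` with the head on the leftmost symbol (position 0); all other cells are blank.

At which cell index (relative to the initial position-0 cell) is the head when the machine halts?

0

state=s0 head=0 tape=_[2]12121_   (s0,2)→(s3,2,left)
state=s3 head=-1 tape=[_]212121_   (s3,_)→(s1,2,right)
state=s1 head=0 tape=2[2]12121_   (s1,2)→(s1,2,right)
state=s1 head=1 tape=22[1]2121_   (s1,1)→(s1,_,right)
state=s1 head=2 tape=22_[2]121_   (s1,2)→(s1,2,right)
state=s1 head=3 tape=22_2[1]21_   (s1,1)→(s1,_,right)
state=s1 head=4 tape=22_2_[2]1_   (s1,2)→(s1,2,right)
state=s1 head=5 tape=22_2_2[1]_   (s1,1)→(s1,_,right)
state=s1 head=6 tape=22_2_2_[_]   (s1,_)→(s0,1,left)
state=s0 head=5 tape=22_2_2[_]1   (s0,_)→(s2,1,left)
state=s2 head=4 tape=22_2_[2]11   (s2,2)→(s1,_,left)
state=s1 head=3 tape=22_2[_]_11   (s1,_)→(s0,1,left)
state=s0 head=2 tape=22_[2]1_11   (s0,2)→(s3,2,left)
state=s3 head=1 tape=22[_]21_11   (s3,_)→(s1,2,right)
state=s1 head=2 tape=222[2]1_11   (s1,2)→(s1,2,right)
state=s1 head=3 tape=2222[1]_11   (s1,1)→(s1,_,right)
state=s1 head=4 tape=2222_[_]11   (s1,_)→(s0,1,left)
state=s0 head=3 tape=2222[_]111   (s0,_)→(s2,1,left)
state=s2 head=2 tape=222[2]1111   (s2,2)→(s1,_,left)
state=s1 head=1 tape=22[2]_1111   (s1,2)→(s1,2,right)
state=s1 head=2 tape=222[_]1111   (s1,_)→(s0,1,left)
state=s0 head=1 tape=22[2]11111   (s0,2)→(s3,2,left)
state=s3 head=0 tape=2[2]211111   (s3,2)→(s0,1,right)
state=s0 head=1 tape=21[2]11111   (s0,2)→(s3,2,left)
state=s3 head=0 tape=2[1]211111
At halt the head is at cell 0.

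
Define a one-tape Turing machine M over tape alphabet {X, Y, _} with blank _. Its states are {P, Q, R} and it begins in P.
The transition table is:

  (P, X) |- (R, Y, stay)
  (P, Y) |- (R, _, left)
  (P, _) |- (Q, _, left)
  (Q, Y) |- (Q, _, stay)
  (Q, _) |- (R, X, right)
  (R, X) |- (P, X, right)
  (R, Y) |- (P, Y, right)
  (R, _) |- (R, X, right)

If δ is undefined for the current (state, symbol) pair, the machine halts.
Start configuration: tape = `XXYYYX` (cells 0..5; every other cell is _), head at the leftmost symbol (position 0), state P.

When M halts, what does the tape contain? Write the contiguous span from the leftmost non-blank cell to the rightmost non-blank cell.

YXXXXX

P | [X]XYYYX_   read X → write Y, move stay, go to R
R | [Y]XYYYX_   read Y → write Y, move right, go to P
P | Y[X]YYYX_   read X → write Y, move stay, go to R
R | Y[Y]YYYX_   read Y → write Y, move right, go to P
P | YY[Y]YYX_   read Y → write _, move left, go to R
R | Y[Y]_YYX_   read Y → write Y, move right, go to P
P | YY[_]YYX_   read _ → write _, move left, go to Q
Q | Y[Y]_YYX_   read Y → write _, move stay, go to Q
Q | Y[_]_YYX_   read _ → write X, move right, go to R
R | YX[_]YYX_   read _ → write X, move right, go to R
R | YXX[Y]YX_   read Y → write Y, move right, go to P
P | YXXY[Y]X_   read Y → write _, move left, go to R
R | YXX[Y]_X_   read Y → write Y, move right, go to P
P | YXXY[_]X_   read _ → write _, move left, go to Q
Q | YXX[Y]_X_   read Y → write _, move stay, go to Q
Q | YXX[_]_X_   read _ → write X, move right, go to R
R | YXXX[_]X_   read _ → write X, move right, go to R
R | YXXXX[X]_   read X → write X, move right, go to P
P | YXXXXX[_]   read _ → write _, move left, go to Q
Q | YXXXX[X]_
The non-blank tape span at halt is YXXXXX.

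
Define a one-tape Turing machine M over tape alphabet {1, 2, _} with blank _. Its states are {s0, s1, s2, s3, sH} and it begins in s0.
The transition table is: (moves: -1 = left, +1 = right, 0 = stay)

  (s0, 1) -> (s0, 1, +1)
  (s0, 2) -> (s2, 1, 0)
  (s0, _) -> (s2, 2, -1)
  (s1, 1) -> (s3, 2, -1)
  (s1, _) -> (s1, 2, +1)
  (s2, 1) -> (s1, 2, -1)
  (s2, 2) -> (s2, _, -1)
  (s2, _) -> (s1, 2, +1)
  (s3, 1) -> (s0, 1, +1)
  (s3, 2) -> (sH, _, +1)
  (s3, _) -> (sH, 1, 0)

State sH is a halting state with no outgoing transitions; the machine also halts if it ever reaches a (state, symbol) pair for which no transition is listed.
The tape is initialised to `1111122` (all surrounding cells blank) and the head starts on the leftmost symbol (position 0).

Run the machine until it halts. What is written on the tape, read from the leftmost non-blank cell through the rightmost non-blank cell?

12222222

s0 | _[1]111122   read 1 → write 1, move +1, go to s0
s0 | _1[1]11122   read 1 → write 1, move +1, go to s0
s0 | _11[1]1122   read 1 → write 1, move +1, go to s0
s0 | _111[1]122   read 1 → write 1, move +1, go to s0
s0 | _1111[1]22   read 1 → write 1, move +1, go to s0
s0 | _11111[2]2   read 2 → write 1, move 0, go to s2
s2 | _11111[1]2   read 1 → write 2, move -1, go to s1
s1 | _1111[1]22   read 1 → write 2, move -1, go to s3
s3 | _111[1]222   read 1 → write 1, move +1, go to s0
s0 | _1111[2]22   read 2 → write 1, move 0, go to s2
s2 | _1111[1]22   read 1 → write 2, move -1, go to s1
s1 | _111[1]222   read 1 → write 2, move -1, go to s3
s3 | _11[1]2222   read 1 → write 1, move +1, go to s0
s0 | _111[2]222   read 2 → write 1, move 0, go to s2
s2 | _111[1]222   read 1 → write 2, move -1, go to s1
s1 | _11[1]2222   read 1 → write 2, move -1, go to s3
s3 | _1[1]22222   read 1 → write 1, move +1, go to s0
s0 | _11[2]2222   read 2 → write 1, move 0, go to s2
s2 | _11[1]2222   read 1 → write 2, move -1, go to s1
s1 | _1[1]22222   read 1 → write 2, move -1, go to s3
s3 | _[1]222222   read 1 → write 1, move +1, go to s0
s0 | _1[2]22222   read 2 → write 1, move 0, go to s2
s2 | _1[1]22222   read 1 → write 2, move -1, go to s1
s1 | _[1]222222   read 1 → write 2, move -1, go to s3
s3 | [_]2222222   read _ → write 1, move 0, go to sH
sH | [1]2222222
The non-blank tape span at halt is 12222222.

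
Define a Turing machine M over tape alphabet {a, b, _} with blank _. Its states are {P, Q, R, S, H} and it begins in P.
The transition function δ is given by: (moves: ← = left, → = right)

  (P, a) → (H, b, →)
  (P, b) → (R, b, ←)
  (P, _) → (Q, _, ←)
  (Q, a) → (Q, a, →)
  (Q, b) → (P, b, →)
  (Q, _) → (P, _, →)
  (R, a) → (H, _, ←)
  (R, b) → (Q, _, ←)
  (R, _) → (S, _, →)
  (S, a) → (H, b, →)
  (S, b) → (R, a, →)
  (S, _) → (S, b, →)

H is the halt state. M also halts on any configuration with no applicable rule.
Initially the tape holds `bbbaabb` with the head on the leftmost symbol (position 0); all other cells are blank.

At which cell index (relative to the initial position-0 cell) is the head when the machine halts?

P | _[b]bbaabb   read b → write b, move ←, go to R
R | [_]bbbaabb   read _ → write _, move →, go to S
S | _[b]bbaabb   read b → write a, move →, go to R
R | _a[b]baabb   read b → write _, move ←, go to Q
Q | _[a]_baabb   read a → write a, move →, go to Q
Q | _a[_]baabb   read _ → write _, move →, go to P
P | _a_[b]aabb   read b → write b, move ←, go to R
R | _a[_]baabb   read _ → write _, move →, go to S
S | _a_[b]aabb   read b → write a, move →, go to R
R | _a_a[a]abb   read a → write _, move ←, go to H
H | _a_[a]_abb
At halt the head is at cell 2.

2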